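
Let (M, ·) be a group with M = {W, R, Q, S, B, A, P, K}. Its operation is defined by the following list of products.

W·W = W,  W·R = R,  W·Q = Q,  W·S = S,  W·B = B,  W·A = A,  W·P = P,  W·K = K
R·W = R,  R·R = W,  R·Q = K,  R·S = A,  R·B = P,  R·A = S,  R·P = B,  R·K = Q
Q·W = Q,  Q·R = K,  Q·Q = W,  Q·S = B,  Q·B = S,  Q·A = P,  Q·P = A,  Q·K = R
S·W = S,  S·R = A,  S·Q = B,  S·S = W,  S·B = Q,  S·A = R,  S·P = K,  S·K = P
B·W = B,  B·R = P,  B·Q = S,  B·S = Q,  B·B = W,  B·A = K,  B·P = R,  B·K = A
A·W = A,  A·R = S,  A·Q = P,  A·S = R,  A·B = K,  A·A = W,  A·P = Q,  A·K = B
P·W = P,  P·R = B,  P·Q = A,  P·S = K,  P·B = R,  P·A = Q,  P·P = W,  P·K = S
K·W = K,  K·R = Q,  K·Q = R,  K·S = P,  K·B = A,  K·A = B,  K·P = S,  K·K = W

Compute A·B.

Read row A, column B: A·B = K.

K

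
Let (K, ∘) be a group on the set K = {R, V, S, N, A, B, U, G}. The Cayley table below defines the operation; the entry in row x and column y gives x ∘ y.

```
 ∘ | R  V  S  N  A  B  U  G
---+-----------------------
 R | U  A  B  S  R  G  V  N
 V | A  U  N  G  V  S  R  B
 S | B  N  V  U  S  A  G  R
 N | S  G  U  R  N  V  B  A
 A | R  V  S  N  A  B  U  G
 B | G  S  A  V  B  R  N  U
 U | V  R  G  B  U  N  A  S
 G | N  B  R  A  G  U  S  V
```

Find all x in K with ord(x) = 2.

Identity is A. Compute the order of each non-identity element by repeated multiplication:
  R: R → U → V → A  (order 4)
  V: V → U → R → A  (order 4)
  S: S → V → N → U → G → R → B → A  (order 8)
  N: N → R → S → U → B → V → G → A  (order 8)
  B: B → R → G → U → N → V → S → A  (order 8)
  U: U → A  (order 2)
  G: G → V → B → U → S → R → N → A  (order 8)
Elements of order 2: {U}.

{U}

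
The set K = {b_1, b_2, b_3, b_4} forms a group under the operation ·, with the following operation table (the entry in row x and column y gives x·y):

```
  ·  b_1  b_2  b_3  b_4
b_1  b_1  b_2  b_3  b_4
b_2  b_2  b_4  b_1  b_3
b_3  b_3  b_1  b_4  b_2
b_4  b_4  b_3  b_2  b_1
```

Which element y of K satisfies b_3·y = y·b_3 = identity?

First locate the identity: row b_1 matches the header, so b_1 is the identity.
Scan row b_3 for b_1: b_3·b_2 = b_1. Hence b_3^(-1) = b_2.

b_2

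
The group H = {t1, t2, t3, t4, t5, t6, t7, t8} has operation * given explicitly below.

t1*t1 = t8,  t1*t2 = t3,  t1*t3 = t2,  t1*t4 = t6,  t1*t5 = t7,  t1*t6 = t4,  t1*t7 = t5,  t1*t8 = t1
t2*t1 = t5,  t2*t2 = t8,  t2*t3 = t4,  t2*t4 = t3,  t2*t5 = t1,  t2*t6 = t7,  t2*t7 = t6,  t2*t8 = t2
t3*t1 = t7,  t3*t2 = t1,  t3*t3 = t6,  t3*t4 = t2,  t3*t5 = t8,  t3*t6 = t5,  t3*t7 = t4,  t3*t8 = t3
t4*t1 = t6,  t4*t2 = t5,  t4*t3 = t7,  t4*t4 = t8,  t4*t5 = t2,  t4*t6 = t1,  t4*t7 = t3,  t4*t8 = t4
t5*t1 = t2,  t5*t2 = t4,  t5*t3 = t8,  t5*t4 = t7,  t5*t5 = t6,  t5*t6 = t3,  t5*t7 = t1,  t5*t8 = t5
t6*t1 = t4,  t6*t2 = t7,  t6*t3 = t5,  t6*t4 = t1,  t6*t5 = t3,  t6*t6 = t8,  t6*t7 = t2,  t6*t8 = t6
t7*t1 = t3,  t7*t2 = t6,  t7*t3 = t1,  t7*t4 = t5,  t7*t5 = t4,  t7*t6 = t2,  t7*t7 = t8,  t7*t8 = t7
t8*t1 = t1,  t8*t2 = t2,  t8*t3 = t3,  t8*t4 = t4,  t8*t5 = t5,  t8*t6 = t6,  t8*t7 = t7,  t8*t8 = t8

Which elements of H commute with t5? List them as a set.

Compare row t5 with column t5 entry by entry.
t3*t5 = t8 = t5*t3, so t3 commutes with t5.
t7*t5 = t4 but t5*t7 = t1, so t7 does not.
Collecting the elements that commute with t5: C(t5) = {t3, t5, t6, t8}.

{t3, t5, t6, t8}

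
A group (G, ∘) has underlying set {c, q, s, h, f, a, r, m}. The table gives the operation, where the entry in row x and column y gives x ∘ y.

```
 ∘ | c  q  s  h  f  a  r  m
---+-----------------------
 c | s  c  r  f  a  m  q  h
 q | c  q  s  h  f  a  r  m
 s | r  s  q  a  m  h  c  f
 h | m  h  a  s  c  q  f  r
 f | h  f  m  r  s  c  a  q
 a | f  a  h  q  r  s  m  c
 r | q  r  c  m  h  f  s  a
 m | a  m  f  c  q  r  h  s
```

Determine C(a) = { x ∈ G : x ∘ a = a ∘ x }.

Compare row a with column a entry by entry.
s ∘ a = h = a ∘ s, so s commutes with a.
c ∘ a = m but a ∘ c = f, so c does not.
Collecting the elements that commute with a: C(a) = {a, h, q, s}.

{a, h, q, s}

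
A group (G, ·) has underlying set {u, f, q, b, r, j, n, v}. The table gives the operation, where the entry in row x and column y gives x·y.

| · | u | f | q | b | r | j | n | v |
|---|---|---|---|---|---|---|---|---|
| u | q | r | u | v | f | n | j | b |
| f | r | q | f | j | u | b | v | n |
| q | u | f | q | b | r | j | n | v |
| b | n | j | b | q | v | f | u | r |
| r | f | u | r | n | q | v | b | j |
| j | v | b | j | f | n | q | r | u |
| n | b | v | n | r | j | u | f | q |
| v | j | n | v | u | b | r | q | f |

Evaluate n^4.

q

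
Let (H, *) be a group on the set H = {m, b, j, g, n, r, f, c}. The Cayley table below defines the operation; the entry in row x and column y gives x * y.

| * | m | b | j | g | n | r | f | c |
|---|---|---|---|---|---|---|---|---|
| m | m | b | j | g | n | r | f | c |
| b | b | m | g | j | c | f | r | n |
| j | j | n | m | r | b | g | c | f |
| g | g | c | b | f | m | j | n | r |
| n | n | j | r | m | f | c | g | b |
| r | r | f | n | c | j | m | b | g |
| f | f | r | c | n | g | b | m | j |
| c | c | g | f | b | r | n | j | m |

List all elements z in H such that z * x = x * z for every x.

An element z is central iff its row equals its column in the table.
For c: c * n = r ≠ b = n * c, so c ∉ Z.
Checking each element this way leaves Z(H) = {f, m}.
(Structurally, H here is isomorphic to the dihedral group D_4.)

{f, m}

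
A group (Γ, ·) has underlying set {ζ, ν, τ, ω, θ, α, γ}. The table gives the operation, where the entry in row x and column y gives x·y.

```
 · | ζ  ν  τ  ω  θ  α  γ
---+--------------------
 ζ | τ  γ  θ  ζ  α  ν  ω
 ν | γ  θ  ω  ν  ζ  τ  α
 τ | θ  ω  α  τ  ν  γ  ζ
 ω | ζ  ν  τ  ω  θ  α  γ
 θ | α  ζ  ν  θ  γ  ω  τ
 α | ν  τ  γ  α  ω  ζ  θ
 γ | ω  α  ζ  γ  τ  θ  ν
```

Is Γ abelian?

Yes

Check whether the table is symmetric across its main diagonal.
Every entry (row x, col y) equals the entry (row y, col x), so Γ is abelian.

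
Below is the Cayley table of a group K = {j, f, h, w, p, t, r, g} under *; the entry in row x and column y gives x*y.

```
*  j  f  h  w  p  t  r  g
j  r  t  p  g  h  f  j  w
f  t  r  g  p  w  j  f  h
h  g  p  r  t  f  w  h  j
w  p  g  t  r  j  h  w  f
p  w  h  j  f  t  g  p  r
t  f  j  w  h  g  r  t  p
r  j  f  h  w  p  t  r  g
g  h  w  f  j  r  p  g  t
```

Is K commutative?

No

p*j = w but j*p = h.
Since p and j do not commute, K is not abelian.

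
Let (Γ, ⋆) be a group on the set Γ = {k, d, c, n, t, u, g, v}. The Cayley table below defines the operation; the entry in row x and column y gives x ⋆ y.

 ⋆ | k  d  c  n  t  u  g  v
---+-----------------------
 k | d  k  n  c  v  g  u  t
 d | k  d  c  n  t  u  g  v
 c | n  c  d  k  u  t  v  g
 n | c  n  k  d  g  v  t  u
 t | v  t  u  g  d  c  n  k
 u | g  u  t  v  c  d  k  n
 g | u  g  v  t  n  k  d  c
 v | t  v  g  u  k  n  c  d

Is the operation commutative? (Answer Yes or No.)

Yes

Check whether the table is symmetric across its main diagonal.
Every entry (row x, col y) equals the entry (row y, col x), so Γ is abelian.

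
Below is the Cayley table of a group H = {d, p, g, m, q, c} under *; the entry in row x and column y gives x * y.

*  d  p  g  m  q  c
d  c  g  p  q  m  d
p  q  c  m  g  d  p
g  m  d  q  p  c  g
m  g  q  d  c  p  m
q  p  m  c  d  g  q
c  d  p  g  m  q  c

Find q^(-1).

g

First locate the identity: row c matches the header, so c is the identity.
Scan row q for c: q * g = c. Hence q^(-1) = g.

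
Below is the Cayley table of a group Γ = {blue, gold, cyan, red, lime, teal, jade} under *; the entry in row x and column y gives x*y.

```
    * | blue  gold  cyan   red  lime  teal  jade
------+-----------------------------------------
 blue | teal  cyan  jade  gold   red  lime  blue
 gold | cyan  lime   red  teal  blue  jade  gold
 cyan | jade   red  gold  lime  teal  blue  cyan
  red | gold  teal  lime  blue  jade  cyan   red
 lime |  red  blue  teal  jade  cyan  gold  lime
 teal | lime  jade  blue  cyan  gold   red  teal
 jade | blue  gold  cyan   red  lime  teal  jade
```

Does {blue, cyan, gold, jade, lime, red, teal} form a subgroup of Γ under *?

Yes

{blue, cyan, gold, jade, lime, red, teal} contains the identity jade.
Checking products: every product of two elements of {blue, cyan, gold, jade, lime, red, teal} (read from the table) lies in {blue, cyan, gold, jade, lime, red, teal}, so the set is closed.
In a finite group, a nonempty closed subset is a subgroup. So {blue, cyan, gold, jade, lime, red, teal} ≤ Γ.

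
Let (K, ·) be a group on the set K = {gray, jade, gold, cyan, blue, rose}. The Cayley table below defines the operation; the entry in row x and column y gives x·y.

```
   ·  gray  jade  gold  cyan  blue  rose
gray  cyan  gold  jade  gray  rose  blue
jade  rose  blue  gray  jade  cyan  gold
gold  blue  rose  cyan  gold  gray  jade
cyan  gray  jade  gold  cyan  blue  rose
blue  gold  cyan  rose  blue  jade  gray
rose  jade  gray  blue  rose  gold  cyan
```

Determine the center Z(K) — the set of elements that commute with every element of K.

An element z is central iff its row equals its column in the table.
For rose: rose·blue = gold ≠ gray = blue·rose, so rose ∉ Z.
Checking each element this way leaves Z(K) = {cyan}.

{cyan}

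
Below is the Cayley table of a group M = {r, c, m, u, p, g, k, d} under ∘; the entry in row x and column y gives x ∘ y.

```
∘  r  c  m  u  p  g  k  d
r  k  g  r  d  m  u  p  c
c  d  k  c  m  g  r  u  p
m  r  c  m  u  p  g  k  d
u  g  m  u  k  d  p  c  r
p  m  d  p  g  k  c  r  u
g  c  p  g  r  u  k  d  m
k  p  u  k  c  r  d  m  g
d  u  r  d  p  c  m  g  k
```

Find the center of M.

An element z is central iff its row equals its column in the table.
For r: r ∘ g = u ≠ c = g ∘ r, so r ∉ Z.
Checking each element this way leaves Z(M) = {k, m}.

{k, m}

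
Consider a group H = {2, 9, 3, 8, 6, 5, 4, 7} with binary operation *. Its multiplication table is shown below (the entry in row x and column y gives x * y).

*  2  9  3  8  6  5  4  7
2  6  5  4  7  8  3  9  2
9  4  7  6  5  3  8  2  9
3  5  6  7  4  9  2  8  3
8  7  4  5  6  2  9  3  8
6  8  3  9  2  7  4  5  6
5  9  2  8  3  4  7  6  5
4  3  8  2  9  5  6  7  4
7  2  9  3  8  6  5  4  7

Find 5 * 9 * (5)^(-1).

The identity is 7. In row 5, the entry 7 sits in column 5, so 5^(-1) = 5.
5 * 9 = 2
2 * 5 = 3

3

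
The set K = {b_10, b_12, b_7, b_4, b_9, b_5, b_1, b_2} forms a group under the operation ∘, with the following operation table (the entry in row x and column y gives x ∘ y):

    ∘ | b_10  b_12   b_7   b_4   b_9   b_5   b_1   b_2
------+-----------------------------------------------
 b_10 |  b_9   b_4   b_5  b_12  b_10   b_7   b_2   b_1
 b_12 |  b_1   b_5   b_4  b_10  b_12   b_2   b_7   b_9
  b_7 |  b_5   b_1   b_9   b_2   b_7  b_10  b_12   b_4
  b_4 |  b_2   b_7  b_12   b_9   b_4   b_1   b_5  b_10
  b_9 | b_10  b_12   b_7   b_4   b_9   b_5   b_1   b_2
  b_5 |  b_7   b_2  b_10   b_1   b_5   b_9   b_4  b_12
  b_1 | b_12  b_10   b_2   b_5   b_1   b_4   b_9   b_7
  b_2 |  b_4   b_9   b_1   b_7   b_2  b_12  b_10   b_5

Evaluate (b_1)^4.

b_9

b_1^1 = b_1
b_1^2 = b_1 ∘ b_1 = b_9
b_1^3 = b_9 ∘ b_1 = b_1
b_1^4 = b_1 ∘ b_1 = b_9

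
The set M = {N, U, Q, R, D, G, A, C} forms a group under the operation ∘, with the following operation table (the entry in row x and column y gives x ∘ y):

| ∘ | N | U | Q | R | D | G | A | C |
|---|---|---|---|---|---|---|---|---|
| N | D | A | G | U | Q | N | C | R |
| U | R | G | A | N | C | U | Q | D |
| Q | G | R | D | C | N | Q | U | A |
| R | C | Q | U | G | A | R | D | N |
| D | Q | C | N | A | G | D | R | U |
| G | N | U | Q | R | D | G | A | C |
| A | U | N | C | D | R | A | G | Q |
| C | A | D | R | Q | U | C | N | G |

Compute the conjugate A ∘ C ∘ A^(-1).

U

The identity is G. In row A, the entry G sits in column A, so A^(-1) = A.
A ∘ C = Q
Q ∘ A = U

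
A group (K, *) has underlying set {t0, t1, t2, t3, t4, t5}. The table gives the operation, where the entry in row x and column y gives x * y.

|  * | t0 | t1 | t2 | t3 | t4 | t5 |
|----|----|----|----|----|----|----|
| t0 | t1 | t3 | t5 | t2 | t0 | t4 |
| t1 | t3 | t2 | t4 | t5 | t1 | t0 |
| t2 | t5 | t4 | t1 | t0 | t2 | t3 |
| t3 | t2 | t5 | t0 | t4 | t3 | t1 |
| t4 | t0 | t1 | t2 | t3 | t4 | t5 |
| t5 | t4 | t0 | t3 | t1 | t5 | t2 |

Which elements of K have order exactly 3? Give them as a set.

Identity is t4. Compute the order of each non-identity element by repeated multiplication:
  t0: t0 → t1 → t3 → t2 → t5 → t4  (order 6)
  t1: t1 → t2 → t4  (order 3)
  t2: t2 → t1 → t4  (order 3)
  t3: t3 → t4  (order 2)
  t5: t5 → t2 → t3 → t1 → t0 → t4  (order 6)
Elements of order 3: {t1, t2}.

{t1, t2}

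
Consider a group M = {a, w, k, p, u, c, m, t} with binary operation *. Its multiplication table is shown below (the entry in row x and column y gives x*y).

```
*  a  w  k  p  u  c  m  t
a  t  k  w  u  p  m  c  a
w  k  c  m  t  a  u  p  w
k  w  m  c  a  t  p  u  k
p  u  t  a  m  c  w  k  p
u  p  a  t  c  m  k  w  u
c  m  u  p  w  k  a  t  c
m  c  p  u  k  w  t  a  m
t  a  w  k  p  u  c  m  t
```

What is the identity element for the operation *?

t

The identity e satisfies e*x = x for all x, so its row in the table reproduces the column headers.
Row t reads: a, w, k, p, u, c, m, t — exactly the header order. So t is the identity.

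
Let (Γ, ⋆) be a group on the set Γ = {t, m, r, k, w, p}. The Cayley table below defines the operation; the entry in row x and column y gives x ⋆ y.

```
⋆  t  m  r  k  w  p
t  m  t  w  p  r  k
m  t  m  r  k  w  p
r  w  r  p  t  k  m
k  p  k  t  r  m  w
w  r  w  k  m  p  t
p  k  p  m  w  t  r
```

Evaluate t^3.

t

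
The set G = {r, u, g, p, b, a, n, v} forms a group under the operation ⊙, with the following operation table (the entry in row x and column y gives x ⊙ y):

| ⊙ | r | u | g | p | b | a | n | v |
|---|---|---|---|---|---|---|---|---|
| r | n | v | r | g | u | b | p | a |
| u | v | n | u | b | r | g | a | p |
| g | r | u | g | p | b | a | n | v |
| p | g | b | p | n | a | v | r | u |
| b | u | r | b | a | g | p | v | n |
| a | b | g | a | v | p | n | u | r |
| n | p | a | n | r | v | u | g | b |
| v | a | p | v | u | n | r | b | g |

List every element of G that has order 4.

{a, p, r, u}

Identity is g. Compute the order of each non-identity element by repeated multiplication:
  r: r → n → p → g  (order 4)
  u: u → n → a → g  (order 4)
  p: p → n → r → g  (order 4)
  b: b → g  (order 2)
  a: a → n → u → g  (order 4)
  n: n → g  (order 2)
  v: v → g  (order 2)
Elements of order 4: {a, p, r, u}.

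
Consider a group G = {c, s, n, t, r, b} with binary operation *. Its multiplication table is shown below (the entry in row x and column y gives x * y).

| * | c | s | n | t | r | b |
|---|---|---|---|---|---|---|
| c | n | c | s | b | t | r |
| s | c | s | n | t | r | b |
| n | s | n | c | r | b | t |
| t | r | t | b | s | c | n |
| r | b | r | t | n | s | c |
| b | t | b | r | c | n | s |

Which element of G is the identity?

The identity e satisfies e * x = x for all x, so its row in the table reproduces the column headers.
Row s reads: c, s, n, t, r, b — exactly the header order. So s is the identity.

s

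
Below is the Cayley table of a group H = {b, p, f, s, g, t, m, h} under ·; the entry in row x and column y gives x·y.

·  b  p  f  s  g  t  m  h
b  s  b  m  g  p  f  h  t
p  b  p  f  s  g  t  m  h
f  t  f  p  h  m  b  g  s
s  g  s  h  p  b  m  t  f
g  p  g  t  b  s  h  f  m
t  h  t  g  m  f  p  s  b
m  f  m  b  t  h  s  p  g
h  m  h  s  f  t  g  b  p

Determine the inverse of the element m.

m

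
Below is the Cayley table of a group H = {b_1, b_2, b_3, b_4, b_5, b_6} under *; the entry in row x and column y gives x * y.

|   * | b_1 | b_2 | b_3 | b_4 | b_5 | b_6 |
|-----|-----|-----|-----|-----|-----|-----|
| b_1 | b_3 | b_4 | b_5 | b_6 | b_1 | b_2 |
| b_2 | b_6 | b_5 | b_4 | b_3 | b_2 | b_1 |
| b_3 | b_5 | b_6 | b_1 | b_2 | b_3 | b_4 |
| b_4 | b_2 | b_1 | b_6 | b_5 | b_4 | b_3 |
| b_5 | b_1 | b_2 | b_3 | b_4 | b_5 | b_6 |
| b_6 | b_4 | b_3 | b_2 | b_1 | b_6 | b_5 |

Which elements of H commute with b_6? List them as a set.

{b_5, b_6}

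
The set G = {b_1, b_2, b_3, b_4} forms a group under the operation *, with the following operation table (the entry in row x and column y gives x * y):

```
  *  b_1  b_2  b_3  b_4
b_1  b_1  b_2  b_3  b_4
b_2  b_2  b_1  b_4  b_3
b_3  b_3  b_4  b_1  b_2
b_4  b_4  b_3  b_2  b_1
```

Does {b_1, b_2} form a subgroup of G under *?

Yes

{b_1, b_2} contains the identity b_1.
Checking products: every product of two elements of {b_1, b_2} (read from the table) lies in {b_1, b_2}, so the set is closed.
In a finite group, a nonempty closed subset is a subgroup. So {b_1, b_2} ≤ G.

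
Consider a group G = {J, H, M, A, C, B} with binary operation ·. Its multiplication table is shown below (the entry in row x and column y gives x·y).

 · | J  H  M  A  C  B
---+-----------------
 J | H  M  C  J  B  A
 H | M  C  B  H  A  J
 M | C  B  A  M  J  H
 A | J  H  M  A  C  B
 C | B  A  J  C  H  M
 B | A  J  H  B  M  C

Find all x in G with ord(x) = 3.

{C, H}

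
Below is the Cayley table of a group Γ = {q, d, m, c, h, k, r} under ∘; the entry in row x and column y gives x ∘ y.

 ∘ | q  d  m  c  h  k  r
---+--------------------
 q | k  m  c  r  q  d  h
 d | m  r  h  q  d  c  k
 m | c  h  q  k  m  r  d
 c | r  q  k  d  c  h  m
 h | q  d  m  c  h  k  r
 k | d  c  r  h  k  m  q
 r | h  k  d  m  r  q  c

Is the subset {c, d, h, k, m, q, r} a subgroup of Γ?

Yes

{c, d, h, k, m, q, r} contains the identity h.
Checking products: every product of two elements of {c, d, h, k, m, q, r} (read from the table) lies in {c, d, h, k, m, q, r}, so the set is closed.
In a finite group, a nonempty closed subset is a subgroup. So {c, d, h, k, m, q, r} ≤ Γ.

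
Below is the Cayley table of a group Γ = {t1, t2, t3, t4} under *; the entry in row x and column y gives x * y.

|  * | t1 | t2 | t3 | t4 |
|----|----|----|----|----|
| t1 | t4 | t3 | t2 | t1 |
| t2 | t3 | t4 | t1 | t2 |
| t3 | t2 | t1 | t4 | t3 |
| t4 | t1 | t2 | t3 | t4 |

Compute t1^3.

t1^1 = t1
t1^2 = t1 * t1 = t4
t1^3 = t4 * t1 = t1

t1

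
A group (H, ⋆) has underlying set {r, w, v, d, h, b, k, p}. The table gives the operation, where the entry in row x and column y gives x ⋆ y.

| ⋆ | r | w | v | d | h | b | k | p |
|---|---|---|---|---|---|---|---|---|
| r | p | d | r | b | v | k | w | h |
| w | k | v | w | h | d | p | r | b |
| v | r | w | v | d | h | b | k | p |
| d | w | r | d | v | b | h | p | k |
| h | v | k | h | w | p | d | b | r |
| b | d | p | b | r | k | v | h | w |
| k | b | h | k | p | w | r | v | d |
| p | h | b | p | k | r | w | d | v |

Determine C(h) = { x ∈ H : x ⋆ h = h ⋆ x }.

{h, p, r, v}

Compare row h with column h entry by entry.
r ⋆ h = v = h ⋆ r, so r commutes with h.
k ⋆ h = w but h ⋆ k = b, so k does not.
Collecting the elements that commute with h: C(h) = {h, p, r, v}.
(Structurally, H here is isomorphic to the dihedral group D_4.)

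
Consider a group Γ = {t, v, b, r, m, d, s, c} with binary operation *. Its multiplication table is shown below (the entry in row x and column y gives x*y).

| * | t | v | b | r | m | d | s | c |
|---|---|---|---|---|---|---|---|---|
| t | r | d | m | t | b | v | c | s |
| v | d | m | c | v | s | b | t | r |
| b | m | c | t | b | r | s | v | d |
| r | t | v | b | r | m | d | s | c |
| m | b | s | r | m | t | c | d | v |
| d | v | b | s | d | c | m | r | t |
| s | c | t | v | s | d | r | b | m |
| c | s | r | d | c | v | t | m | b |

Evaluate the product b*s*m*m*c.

b*s = v
v*m = s
s*m = d
d*c = t

t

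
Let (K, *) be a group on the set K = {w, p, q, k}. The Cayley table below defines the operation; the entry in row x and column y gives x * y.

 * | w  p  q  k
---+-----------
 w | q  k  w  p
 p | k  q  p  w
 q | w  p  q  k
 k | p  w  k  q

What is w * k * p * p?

w * k = p
p * p = q
q * p = p

p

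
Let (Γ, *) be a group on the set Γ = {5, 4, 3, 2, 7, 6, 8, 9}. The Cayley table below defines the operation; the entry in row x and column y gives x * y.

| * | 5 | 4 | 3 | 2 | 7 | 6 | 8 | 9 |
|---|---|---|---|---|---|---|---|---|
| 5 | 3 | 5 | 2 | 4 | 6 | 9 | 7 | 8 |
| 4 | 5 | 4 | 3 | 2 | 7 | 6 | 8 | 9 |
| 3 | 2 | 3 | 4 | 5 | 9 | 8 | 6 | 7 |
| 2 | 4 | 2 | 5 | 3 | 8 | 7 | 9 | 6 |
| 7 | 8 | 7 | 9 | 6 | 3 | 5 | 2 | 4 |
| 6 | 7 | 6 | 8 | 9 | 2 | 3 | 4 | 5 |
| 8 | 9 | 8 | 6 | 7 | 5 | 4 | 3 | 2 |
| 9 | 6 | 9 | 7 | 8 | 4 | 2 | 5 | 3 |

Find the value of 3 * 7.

9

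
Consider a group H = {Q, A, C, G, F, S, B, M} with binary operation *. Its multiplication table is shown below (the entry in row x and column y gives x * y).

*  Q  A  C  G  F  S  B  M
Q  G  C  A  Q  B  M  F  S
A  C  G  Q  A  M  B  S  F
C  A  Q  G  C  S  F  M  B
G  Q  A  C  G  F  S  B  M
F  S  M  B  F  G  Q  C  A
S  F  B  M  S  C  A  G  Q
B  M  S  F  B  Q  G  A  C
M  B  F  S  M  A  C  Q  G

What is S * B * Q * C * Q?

C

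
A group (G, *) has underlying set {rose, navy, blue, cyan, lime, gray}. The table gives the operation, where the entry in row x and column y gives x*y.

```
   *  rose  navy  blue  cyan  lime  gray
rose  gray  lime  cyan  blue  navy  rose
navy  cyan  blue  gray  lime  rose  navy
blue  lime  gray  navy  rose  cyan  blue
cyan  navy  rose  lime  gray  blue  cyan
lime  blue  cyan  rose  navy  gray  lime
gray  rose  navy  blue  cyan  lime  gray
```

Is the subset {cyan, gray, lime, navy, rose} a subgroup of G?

No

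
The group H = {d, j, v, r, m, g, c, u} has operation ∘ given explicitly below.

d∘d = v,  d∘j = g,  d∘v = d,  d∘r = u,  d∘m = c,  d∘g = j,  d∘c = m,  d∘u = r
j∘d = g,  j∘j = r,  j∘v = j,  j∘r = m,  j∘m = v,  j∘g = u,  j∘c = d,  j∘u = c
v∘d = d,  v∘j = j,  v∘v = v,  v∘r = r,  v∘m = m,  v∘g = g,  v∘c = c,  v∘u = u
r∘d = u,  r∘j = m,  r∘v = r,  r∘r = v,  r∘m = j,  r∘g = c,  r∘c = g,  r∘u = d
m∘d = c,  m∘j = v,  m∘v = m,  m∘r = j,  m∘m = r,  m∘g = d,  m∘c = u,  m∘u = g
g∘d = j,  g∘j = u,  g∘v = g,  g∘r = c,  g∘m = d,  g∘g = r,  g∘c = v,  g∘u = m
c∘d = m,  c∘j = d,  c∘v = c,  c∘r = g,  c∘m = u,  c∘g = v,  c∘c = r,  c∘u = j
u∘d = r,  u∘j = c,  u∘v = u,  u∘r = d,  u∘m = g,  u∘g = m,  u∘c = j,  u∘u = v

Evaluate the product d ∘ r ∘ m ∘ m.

d ∘ r = u
u ∘ m = g
g ∘ m = d

d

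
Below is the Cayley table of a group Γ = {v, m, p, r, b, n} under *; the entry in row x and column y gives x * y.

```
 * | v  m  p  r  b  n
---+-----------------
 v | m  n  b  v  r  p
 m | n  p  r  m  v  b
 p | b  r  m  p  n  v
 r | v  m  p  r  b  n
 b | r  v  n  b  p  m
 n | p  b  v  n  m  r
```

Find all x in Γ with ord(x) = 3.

{m, p}

Identity is r. Compute the order of each non-identity element by repeated multiplication:
  v: v → m → n → p → b → r  (order 6)
  m: m → p → r  (order 3)
  p: p → m → r  (order 3)
  b: b → p → n → m → v → r  (order 6)
  n: n → r  (order 2)
Elements of order 3: {m, p}.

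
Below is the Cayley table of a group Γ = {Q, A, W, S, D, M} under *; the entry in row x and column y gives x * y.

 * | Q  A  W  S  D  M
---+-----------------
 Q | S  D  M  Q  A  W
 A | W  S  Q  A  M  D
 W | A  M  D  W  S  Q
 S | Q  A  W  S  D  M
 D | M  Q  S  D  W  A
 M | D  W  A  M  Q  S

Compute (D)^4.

D

D^1 = D
D^2 = D * D = W
D^3 = W * D = S
D^4 = S * D = D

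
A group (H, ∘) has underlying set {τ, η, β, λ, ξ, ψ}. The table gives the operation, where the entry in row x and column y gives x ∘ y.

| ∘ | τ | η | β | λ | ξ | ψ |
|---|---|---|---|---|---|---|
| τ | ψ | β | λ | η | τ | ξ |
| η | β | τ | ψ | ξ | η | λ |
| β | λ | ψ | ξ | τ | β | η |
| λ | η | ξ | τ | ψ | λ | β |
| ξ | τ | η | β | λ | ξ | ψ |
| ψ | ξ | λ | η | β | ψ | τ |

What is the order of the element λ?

The identity element is ξ (its row matches the header).
λ^1 = λ
λ^2 = λ ∘ λ = ψ
λ^3 = ψ ∘ λ = β
λ^4 = β ∘ λ = τ
λ^5 = τ ∘ λ = η
λ^6 = η ∘ λ = ξ
The first power of λ equal to the identity is λ^6, so ord(λ) = 6.

6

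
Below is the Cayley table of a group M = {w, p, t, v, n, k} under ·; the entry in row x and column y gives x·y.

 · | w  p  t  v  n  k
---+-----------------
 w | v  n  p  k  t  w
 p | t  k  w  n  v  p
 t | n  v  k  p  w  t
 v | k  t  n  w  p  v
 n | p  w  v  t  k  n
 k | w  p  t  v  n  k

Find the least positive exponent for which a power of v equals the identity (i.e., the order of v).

3

The identity element is k (its row matches the header).
v^1 = v
v^2 = v·v = w
v^3 = w·v = k
The first power of v equal to the identity is v^3, so ord(v) = 3.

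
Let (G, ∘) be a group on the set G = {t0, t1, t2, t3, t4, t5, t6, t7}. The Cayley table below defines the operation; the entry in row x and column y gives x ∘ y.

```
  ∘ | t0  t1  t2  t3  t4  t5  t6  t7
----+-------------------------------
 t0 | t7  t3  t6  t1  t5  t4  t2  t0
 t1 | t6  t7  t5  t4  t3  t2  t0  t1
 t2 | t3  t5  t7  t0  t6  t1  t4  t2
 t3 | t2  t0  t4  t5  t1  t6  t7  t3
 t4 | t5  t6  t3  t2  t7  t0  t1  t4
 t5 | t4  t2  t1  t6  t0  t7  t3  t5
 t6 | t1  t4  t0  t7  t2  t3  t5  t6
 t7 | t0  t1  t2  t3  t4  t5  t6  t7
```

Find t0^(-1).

First locate the identity: row t7 matches the header, so t7 is the identity.
Scan row t0 for t7: t0 ∘ t0 = t7. Hence t0^(-1) = t0.
(Structurally, G here is isomorphic to the dihedral group D_4.)

t0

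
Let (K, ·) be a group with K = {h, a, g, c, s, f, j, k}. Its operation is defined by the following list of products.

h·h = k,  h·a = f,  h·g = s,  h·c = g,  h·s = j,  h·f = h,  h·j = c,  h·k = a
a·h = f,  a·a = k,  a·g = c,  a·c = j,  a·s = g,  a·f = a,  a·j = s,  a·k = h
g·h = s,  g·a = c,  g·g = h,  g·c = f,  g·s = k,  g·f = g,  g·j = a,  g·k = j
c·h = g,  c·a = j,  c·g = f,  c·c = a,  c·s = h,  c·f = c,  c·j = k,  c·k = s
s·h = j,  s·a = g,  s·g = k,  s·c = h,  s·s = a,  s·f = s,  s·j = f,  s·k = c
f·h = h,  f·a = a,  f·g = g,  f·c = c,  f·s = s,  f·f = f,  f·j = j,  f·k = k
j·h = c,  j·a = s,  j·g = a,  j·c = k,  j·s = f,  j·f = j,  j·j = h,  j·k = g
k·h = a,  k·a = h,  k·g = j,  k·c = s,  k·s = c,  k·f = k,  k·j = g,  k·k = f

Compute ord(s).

The identity element is f (its row matches the header).
s^1 = s
s^2 = s·s = a
s^3 = a·s = g
s^4 = g·s = k
s^5 = k·s = c
s^6 = c·s = h
s^7 = h·s = j
s^8 = j·s = f
The first power of s equal to the identity is s^8, so ord(s) = 8.

8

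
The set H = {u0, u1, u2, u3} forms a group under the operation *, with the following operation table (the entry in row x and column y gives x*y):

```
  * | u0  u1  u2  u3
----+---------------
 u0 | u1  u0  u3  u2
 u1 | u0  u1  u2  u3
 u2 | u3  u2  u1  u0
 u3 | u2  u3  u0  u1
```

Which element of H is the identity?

The identity e satisfies e*x = x for all x, so its row in the table reproduces the column headers.
Row u1 reads: u0, u1, u2, u3 — exactly the header order. So u1 is the identity.
(Structurally, H here is isomorphic to the Klein four-group V_4.)

u1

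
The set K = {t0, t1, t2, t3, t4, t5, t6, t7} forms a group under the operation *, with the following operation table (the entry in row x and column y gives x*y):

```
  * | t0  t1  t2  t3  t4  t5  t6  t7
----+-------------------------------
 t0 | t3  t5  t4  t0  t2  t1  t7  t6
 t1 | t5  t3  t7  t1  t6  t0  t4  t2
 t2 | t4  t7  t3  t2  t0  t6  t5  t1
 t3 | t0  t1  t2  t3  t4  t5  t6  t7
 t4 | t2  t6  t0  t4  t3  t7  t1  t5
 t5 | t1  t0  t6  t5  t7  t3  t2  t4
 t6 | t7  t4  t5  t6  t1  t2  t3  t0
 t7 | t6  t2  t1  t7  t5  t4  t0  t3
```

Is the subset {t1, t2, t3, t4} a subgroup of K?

t4*t1 = t6, which is not in {t1, t2, t3, t4}.
The subset is not closed under *, so it is not a subgroup.

No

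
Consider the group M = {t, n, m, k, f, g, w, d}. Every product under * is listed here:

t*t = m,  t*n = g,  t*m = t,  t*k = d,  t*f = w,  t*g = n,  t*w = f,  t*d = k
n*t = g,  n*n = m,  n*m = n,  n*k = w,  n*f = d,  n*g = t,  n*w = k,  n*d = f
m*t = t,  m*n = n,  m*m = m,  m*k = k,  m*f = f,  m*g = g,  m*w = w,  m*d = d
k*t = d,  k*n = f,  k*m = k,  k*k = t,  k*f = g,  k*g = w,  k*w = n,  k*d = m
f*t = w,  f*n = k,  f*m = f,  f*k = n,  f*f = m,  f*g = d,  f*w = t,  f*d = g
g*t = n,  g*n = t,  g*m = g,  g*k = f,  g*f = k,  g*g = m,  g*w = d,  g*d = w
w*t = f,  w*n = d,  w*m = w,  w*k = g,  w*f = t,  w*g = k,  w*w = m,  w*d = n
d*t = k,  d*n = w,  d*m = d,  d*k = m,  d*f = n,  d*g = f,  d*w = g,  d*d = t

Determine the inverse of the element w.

w

First locate the identity: row m matches the header, so m is the identity.
Scan row w for m: w * w = m. Hence w^(-1) = w.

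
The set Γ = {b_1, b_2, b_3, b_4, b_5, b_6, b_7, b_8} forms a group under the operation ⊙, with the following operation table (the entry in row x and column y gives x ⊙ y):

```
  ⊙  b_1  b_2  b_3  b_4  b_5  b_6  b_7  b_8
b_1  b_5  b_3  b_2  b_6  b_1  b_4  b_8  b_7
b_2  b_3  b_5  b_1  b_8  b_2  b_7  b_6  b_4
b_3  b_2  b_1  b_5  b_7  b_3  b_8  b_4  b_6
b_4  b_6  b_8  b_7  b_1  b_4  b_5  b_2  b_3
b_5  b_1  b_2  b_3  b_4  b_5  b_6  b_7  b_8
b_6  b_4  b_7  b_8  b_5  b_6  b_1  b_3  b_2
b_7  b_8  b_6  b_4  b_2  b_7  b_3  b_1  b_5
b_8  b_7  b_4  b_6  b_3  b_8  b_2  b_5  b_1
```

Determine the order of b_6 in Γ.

4

The identity element is b_5 (its row matches the header).
b_6^1 = b_6
b_6^2 = b_6 ⊙ b_6 = b_1
b_6^3 = b_1 ⊙ b_6 = b_4
b_6^4 = b_4 ⊙ b_6 = b_5
The first power of b_6 equal to the identity is b_6^4, so ord(b_6) = 4.
(Structurally, Γ here is isomorphic to Z_2 x Z_4.)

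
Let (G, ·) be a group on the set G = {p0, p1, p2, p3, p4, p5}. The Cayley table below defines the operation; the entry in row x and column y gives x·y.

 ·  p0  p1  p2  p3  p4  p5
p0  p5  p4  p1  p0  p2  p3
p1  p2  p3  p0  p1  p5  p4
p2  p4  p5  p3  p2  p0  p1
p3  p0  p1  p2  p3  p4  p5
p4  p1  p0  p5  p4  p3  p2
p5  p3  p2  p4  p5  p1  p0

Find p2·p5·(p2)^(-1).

p0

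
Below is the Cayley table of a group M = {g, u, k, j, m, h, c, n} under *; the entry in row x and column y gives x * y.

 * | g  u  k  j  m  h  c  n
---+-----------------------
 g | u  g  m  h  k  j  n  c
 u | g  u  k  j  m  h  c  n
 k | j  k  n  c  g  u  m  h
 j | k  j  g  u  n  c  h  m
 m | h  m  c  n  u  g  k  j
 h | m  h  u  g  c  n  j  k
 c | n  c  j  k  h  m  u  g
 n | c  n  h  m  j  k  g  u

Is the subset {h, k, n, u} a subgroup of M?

{h, k, n, u} contains the identity u.
Checking products: every product of two elements of {h, k, n, u} (read from the table) lies in {h, k, n, u}, so the set is closed.
In a finite group, a nonempty closed subset is a subgroup. So {h, k, n, u} ≤ M.

Yes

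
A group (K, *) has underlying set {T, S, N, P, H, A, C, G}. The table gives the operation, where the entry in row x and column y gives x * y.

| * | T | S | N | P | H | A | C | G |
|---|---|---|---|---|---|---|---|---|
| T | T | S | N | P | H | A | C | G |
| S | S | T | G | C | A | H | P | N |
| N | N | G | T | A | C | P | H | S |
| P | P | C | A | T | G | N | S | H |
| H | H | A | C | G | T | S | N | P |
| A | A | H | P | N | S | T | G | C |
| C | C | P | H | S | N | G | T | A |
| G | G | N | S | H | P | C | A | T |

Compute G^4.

T

G^1 = G
G^2 = G * G = T
G^3 = T * G = G
G^4 = G * G = T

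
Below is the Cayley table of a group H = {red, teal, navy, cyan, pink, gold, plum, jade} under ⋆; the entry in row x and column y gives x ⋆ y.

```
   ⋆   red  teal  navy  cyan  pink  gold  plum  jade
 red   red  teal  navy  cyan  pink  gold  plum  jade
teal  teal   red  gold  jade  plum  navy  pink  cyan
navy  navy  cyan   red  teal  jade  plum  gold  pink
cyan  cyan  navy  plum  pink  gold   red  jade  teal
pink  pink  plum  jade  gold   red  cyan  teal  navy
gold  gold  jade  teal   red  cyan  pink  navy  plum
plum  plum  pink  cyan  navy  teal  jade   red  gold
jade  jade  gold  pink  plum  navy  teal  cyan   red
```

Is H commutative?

gold ⋆ jade = plum but jade ⋆ gold = teal.
Since gold and jade do not commute, H is not abelian.

No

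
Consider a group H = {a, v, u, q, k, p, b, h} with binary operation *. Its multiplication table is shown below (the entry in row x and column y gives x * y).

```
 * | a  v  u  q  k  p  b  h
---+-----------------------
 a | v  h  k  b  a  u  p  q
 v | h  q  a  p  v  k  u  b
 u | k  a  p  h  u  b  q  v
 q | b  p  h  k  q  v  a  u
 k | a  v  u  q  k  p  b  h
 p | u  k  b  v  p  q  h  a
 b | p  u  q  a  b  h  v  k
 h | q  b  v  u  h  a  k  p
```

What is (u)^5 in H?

u^1 = u
u^2 = u * u = p
u^3 = p * u = b
u^4 = b * u = q
u^5 = q * u = h
(Structurally, H here is isomorphic to the cyclic group Z_8.)

h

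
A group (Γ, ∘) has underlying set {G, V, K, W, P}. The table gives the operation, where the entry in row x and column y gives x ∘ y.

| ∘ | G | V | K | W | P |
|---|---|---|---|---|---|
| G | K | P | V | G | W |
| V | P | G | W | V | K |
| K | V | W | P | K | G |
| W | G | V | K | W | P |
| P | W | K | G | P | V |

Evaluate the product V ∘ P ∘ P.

G

V ∘ P = K
K ∘ P = G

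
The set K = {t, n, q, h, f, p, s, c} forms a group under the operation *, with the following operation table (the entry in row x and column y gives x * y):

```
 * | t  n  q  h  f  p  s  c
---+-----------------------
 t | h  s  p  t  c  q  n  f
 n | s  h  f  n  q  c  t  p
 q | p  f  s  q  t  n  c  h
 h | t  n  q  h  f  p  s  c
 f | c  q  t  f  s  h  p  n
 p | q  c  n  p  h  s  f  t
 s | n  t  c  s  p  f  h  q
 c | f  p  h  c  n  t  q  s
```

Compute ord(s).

2

The identity element is h (its row matches the header).
s^1 = s
s^2 = s * s = h
The first power of s equal to the identity is s^2, so ord(s) = 2.
(Structurally, K here is isomorphic to Z_2 x Z_4.)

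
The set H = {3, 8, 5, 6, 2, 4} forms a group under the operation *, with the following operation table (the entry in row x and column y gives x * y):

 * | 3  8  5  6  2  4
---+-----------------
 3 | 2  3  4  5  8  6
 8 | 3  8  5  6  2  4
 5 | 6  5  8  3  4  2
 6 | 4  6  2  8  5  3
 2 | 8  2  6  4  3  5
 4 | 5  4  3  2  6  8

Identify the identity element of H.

8

The identity e satisfies e * x = x for all x, so its row in the table reproduces the column headers.
Row 8 reads: 3, 8, 5, 6, 2, 4 — exactly the header order. So 8 is the identity.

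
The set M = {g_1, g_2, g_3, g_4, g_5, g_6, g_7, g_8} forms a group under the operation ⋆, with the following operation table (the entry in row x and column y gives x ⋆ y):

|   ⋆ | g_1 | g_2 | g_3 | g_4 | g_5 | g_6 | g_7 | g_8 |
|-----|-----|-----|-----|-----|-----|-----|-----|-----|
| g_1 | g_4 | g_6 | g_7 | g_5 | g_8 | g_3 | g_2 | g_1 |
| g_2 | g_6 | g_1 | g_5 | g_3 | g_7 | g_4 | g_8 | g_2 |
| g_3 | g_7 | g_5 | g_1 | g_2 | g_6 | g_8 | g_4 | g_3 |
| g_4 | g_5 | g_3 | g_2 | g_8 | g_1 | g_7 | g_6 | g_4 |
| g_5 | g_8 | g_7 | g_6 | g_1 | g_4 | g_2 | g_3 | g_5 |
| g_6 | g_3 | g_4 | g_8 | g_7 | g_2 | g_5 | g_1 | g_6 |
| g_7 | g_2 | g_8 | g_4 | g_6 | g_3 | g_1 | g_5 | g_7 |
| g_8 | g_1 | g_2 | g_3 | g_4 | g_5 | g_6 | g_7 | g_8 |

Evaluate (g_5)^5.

g_5

g_5^1 = g_5
g_5^2 = g_5 ⋆ g_5 = g_4
g_5^3 = g_4 ⋆ g_5 = g_1
g_5^4 = g_1 ⋆ g_5 = g_8
g_5^5 = g_8 ⋆ g_5 = g_5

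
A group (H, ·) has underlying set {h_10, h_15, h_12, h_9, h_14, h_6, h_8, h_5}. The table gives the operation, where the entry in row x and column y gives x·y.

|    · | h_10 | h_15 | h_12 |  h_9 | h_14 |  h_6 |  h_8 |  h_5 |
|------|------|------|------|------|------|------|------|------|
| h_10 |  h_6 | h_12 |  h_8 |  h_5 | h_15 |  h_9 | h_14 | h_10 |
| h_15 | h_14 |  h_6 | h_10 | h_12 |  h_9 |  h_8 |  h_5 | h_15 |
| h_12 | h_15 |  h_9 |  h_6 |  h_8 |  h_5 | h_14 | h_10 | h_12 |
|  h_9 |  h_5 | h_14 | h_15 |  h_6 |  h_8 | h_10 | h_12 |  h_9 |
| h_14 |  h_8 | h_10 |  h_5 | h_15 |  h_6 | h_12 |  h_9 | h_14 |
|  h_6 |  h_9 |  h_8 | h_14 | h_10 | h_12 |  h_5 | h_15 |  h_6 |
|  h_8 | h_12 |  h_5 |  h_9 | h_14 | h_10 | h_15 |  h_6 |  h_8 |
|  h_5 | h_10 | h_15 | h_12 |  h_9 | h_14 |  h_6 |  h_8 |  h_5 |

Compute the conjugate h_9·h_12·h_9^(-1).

The identity is h_5. In row h_9, the entry h_5 sits in column h_10, so h_9^(-1) = h_10.
h_9·h_12 = h_15
h_15·h_10 = h_14

h_14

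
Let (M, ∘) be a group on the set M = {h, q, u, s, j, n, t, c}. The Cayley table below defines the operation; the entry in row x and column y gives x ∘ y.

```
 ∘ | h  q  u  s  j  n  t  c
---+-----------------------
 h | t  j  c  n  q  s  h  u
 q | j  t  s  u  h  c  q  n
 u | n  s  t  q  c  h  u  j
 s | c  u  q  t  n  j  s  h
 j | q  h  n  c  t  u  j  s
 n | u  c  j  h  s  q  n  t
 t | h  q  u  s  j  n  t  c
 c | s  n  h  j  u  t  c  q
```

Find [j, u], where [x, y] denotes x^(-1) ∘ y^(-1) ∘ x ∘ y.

q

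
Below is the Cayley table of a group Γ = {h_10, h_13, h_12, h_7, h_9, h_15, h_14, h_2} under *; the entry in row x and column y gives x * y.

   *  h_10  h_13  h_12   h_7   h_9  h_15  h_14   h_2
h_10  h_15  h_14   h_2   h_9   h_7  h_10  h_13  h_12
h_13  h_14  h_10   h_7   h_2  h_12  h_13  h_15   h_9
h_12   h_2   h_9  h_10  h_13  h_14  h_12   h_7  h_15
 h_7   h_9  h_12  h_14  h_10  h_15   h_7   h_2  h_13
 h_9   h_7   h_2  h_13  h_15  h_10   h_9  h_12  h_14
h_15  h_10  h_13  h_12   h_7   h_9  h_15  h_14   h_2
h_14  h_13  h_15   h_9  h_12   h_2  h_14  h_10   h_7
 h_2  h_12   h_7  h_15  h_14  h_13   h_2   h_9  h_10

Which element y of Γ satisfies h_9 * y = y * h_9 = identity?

First locate the identity: row h_15 matches the header, so h_15 is the identity.
Scan row h_9 for h_15: h_9 * h_7 = h_15. Hence h_9^(-1) = h_7.

h_7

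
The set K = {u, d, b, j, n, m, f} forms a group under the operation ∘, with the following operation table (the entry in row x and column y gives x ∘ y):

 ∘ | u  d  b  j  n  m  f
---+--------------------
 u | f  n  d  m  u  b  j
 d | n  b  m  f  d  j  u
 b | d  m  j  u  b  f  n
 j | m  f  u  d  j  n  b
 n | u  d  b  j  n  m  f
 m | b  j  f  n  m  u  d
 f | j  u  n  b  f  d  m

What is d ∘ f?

u

Read row d, column f: d ∘ f = u.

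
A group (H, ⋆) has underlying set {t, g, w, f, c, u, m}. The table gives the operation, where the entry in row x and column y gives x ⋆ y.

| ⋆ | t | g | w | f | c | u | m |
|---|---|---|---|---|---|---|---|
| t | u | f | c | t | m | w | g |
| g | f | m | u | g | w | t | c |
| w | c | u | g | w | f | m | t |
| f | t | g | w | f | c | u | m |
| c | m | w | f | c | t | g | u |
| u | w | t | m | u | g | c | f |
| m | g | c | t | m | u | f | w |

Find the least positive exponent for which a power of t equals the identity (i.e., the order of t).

7

The identity element is f (its row matches the header).
t^1 = t
t^2 = t ⋆ t = u
t^3 = u ⋆ t = w
t^4 = w ⋆ t = c
t^5 = c ⋆ t = m
t^6 = m ⋆ t = g
t^7 = g ⋆ t = f
The first power of t equal to the identity is t^7, so ord(t) = 7.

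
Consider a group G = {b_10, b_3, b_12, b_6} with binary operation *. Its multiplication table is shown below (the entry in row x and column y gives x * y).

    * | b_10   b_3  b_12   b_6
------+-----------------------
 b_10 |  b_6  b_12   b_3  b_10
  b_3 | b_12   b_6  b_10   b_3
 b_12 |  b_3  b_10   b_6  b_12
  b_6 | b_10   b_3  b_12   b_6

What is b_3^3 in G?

b_3

b_3^1 = b_3
b_3^2 = b_3 * b_3 = b_6
b_3^3 = b_6 * b_3 = b_3
(Structurally, G here is isomorphic to the Klein four-group V_4.)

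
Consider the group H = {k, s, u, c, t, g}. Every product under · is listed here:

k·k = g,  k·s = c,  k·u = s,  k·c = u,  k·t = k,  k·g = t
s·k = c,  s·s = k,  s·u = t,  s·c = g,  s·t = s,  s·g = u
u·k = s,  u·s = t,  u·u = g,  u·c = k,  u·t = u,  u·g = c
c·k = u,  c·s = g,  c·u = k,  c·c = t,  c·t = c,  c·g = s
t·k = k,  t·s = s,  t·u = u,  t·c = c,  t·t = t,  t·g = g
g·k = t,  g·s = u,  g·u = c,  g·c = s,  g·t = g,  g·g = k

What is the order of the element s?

The identity element is t (its row matches the header).
s^1 = s
s^2 = s·s = k
s^3 = k·s = c
s^4 = c·s = g
s^5 = g·s = u
s^6 = u·s = t
The first power of s equal to the identity is s^6, so ord(s) = 6.
(Structurally, H here is isomorphic to the cyclic group Z_6.)

6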